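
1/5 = 0.20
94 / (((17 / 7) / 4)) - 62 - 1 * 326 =-3964 / 17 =-233.18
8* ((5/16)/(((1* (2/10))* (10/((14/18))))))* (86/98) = 215/252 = 0.85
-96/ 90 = -16/ 15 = -1.07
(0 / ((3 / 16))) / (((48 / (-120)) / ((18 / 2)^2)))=0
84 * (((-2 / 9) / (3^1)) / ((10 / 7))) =-196 / 45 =-4.36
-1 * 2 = -2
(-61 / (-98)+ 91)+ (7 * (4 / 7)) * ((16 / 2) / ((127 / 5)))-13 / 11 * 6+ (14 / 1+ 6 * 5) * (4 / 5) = 82822231 / 684530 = 120.99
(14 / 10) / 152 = 7 / 760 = 0.01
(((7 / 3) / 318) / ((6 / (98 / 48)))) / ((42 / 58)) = 1421 / 412128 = 0.00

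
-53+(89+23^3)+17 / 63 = 768806 / 63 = 12203.27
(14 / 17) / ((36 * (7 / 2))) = 0.01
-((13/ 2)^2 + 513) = -2221/ 4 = -555.25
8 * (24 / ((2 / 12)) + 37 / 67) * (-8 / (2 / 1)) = -309920 / 67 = -4625.67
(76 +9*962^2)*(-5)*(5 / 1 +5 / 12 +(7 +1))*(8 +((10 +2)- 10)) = -16762257400 / 3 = -5587419133.33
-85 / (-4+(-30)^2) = -85 / 896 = -0.09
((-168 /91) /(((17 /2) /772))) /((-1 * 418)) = 18528 /46189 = 0.40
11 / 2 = 5.50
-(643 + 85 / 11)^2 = -51236964 / 121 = -423445.98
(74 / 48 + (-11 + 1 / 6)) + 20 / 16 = -193 / 24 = -8.04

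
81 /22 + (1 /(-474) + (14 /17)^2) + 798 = 604514903 /753423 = 802.36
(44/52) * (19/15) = 209/195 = 1.07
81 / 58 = 1.40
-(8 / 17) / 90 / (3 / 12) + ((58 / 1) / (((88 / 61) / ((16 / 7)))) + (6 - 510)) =-24276212 / 58905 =-412.12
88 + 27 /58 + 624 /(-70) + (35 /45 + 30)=2015711 /18270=110.33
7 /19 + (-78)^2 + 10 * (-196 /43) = 6038.79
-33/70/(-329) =33/23030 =0.00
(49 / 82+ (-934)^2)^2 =5117004567964081 / 6724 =761006033308.16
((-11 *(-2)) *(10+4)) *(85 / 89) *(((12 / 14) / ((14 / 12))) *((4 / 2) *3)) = 807840 / 623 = 1296.69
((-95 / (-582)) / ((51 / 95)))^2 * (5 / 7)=407253125 / 6167147868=0.07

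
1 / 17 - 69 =-1172 / 17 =-68.94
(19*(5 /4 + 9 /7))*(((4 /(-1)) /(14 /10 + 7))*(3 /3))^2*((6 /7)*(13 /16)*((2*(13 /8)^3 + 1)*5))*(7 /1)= 5377282625 /2107392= 2551.63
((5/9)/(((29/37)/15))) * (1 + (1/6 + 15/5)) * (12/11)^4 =26640000/424589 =62.74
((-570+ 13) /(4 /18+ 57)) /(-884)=5013 /455260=0.01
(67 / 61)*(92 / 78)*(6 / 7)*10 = 61640 / 5551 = 11.10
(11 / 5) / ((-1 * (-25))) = 11 / 125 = 0.09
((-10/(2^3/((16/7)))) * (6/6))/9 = -20/63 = -0.32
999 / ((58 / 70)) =1205.69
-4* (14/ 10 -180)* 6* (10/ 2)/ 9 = 7144/ 3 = 2381.33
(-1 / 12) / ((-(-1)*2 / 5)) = -5 / 24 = -0.21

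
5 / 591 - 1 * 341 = -201526 / 591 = -340.99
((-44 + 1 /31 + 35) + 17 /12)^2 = 7890481 /138384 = 57.02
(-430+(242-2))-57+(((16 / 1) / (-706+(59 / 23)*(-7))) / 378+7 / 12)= -3101932177 / 12588156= -246.42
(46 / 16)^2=529 / 64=8.27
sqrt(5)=2.24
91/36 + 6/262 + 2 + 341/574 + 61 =66.14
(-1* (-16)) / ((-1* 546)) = -8 / 273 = -0.03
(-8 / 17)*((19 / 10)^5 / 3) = -2476099 / 637500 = -3.88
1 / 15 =0.07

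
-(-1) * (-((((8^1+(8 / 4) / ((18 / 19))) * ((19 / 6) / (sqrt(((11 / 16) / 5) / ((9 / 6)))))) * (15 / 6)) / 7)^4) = -58157782515625 / 28579716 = -2034932.14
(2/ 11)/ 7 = 2/ 77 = 0.03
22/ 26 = 11/ 13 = 0.85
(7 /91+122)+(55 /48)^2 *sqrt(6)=3025 *sqrt(6) /2304+1587 /13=125.29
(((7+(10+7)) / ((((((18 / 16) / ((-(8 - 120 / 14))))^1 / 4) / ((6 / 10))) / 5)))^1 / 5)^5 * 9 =10133099161583616 / 52521875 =192931024.67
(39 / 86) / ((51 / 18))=117 / 731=0.16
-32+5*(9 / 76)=-2387 / 76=-31.41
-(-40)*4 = 160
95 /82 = 1.16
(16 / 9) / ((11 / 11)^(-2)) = 16 / 9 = 1.78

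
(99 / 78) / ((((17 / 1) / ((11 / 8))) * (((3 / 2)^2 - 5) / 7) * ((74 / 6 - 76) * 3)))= 231 / 168844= 0.00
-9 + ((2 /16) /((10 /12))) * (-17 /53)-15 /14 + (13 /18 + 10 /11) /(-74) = -137821423 /13589730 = -10.14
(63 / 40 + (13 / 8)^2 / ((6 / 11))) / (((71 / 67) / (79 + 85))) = 33840293 / 34080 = 992.97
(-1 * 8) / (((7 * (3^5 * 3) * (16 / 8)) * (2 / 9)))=-2 / 567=-0.00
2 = 2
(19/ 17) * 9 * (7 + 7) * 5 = 704.12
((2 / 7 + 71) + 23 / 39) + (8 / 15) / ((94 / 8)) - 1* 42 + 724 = 48367792 / 64155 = 753.92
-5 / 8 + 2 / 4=-1 / 8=-0.12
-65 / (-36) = 65 / 36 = 1.81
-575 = -575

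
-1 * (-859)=859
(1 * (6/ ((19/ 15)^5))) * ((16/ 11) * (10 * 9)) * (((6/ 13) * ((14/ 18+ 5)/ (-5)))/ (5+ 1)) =-583200000/ 27237089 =-21.41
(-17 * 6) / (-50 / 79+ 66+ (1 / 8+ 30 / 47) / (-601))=-1820914608 / 1166917391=-1.56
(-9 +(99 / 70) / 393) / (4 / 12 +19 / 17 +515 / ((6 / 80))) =-1402449 / 1070670860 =-0.00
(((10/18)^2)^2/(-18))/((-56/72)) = 0.01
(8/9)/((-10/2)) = -8/45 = -0.18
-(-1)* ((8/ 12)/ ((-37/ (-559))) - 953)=-104665/ 111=-942.93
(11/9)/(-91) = -11/819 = -0.01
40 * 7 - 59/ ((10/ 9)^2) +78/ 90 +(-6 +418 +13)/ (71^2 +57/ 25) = 4409609593/ 18912300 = 233.16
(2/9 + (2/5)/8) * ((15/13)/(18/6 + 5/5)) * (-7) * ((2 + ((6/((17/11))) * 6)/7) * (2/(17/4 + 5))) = -15533/24531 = -0.63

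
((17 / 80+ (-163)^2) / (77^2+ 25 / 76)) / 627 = 2125537 / 297415140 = 0.01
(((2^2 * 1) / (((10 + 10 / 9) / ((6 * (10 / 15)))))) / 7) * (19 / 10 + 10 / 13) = 6246 / 11375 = 0.55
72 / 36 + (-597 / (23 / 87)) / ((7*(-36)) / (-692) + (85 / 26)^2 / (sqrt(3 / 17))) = 1997537339333486 / 610739041795039 - 7592247152837100*sqrt(51) / 610739041795039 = -85.51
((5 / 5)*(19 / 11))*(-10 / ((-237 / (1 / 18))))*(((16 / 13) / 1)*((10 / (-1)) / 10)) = -1520 / 305019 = -0.00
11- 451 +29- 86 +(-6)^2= -461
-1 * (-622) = 622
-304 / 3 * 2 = -608 / 3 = -202.67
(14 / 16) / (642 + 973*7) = 7 / 59624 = 0.00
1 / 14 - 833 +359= -6635 / 14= -473.93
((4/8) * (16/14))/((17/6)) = 24/119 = 0.20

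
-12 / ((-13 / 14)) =12.92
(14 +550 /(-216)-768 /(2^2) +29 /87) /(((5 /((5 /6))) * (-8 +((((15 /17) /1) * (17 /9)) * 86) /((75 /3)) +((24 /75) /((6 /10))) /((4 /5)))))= 97315 /5184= 18.77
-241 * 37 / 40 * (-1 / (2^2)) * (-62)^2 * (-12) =-25707711 / 10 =-2570771.10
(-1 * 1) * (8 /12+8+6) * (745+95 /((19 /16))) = -12100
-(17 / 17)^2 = -1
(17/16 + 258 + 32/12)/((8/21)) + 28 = 91525/128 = 715.04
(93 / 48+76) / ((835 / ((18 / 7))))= 11223 / 46760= 0.24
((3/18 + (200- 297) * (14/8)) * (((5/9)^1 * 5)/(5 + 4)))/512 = -50875/497664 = -0.10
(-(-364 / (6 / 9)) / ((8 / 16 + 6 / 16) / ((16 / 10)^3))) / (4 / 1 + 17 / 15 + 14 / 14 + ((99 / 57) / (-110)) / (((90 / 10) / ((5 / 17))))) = 68796416 / 165075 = 416.76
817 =817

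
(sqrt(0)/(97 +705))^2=0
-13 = -13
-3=-3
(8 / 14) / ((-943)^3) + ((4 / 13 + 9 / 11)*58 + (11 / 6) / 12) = 3955800441513757 / 60436826554104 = 65.45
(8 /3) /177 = 8 /531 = 0.02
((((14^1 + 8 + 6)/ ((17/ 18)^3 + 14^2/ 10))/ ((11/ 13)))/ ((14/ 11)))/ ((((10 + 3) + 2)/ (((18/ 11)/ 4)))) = 227448/ 6557111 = 0.03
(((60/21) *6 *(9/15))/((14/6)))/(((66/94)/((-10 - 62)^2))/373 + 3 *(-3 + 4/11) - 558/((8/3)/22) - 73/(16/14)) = -0.00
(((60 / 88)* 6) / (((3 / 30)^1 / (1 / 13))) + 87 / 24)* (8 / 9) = 7747 / 1287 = 6.02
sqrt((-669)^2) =669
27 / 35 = 0.77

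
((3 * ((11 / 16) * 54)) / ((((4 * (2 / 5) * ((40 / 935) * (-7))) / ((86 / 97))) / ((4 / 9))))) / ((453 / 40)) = -6633825 / 820232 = -8.09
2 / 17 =0.12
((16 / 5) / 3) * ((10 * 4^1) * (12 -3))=384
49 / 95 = 0.52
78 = 78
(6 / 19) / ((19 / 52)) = 312 / 361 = 0.86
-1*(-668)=668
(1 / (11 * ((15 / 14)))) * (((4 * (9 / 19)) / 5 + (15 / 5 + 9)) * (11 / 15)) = 5488 / 7125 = 0.77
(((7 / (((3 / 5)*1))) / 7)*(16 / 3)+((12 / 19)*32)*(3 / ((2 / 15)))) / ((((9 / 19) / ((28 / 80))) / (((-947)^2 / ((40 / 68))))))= 211519577122 / 405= 522270560.80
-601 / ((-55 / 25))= 273.18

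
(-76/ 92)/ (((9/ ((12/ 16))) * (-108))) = 19/ 29808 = 0.00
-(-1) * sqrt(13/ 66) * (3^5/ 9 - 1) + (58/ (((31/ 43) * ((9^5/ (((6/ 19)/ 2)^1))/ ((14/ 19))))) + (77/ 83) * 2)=33924855790/ 18282613599 + 13 * sqrt(858)/ 33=13.39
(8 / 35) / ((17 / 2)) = 16 / 595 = 0.03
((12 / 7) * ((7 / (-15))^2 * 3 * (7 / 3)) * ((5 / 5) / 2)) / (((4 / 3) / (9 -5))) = 98 / 25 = 3.92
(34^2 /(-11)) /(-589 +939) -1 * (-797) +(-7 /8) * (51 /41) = 502348991 /631400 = 795.61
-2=-2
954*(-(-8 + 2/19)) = 143100/19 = 7531.58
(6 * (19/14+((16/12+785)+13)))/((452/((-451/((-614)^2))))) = -0.01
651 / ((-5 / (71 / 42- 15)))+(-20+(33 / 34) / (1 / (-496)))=209353 / 170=1231.49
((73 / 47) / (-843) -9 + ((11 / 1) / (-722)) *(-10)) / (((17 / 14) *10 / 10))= -1772061578 / 243154077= -7.29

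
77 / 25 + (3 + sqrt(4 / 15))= 6.60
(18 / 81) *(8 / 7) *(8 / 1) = 128 / 63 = 2.03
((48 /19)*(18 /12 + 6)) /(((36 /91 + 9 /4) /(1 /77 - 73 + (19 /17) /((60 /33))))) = -197049528 /380171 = -518.32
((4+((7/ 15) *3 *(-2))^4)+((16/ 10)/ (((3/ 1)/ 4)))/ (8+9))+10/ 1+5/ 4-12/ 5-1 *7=8598739/ 127500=67.44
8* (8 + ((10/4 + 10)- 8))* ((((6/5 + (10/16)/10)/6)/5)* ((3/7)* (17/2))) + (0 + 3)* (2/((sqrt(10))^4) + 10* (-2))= -124907/2800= -44.61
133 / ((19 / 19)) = 133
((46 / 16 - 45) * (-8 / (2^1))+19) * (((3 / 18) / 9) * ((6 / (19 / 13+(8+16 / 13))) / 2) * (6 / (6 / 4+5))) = 125 / 139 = 0.90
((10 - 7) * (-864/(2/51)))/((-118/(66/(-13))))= -2181168/767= -2843.77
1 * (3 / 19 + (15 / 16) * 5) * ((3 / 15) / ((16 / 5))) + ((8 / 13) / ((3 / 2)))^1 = 135271 / 189696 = 0.71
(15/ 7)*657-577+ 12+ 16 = 6012/ 7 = 858.86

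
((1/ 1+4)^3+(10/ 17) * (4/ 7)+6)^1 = 15629/ 119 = 131.34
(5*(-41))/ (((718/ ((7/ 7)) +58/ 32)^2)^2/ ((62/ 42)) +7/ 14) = -416481280/ 369467942500227749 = -0.00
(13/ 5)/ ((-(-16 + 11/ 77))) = 91/ 555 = 0.16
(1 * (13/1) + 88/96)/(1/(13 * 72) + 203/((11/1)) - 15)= 143286/35579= 4.03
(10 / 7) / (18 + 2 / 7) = 5 / 64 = 0.08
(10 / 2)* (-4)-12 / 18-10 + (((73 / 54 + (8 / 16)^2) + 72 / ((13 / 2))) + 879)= 1208861 / 1404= 861.01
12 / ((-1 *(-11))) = 12 / 11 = 1.09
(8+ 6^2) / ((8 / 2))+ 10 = 21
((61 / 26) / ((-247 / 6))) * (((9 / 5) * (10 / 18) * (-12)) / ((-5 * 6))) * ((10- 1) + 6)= -1098 / 3211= -0.34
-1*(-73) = 73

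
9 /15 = 3 /5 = 0.60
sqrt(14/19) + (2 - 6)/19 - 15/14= -341/266 + sqrt(266)/19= -0.42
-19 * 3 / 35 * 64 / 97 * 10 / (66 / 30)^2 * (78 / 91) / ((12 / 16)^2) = -1945600 / 575113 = -3.38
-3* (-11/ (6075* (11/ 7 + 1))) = 77/ 36450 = 0.00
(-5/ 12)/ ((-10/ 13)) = 13/ 24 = 0.54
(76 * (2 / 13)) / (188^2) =0.00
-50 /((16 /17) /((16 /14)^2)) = -3400 /49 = -69.39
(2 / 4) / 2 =1 / 4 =0.25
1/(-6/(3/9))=-1/18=-0.06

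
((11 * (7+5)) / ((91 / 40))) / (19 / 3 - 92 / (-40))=6.72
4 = 4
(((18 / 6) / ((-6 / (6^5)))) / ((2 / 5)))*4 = -38880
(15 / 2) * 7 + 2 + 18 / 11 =1235 / 22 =56.14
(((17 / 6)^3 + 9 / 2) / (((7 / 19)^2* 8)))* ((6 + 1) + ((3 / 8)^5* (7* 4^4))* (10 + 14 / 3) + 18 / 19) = 13790703025 / 2709504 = 5089.75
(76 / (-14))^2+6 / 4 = 3035 / 98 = 30.97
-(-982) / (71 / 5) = 4910 / 71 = 69.15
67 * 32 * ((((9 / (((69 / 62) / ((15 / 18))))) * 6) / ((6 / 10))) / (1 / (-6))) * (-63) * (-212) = -266307955200 / 23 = -11578606747.83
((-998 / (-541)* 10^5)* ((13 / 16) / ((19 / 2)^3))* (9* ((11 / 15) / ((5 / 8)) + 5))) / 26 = 1386222000 / 3710719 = 373.57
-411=-411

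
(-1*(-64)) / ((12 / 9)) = 48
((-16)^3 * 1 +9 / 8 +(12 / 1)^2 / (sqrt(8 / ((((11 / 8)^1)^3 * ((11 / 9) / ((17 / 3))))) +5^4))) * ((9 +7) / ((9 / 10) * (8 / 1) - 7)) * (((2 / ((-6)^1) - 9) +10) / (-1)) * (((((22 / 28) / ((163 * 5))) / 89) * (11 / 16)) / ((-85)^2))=233167 / 1035799800 - 702768 * sqrt(9359521) / 6867001235759525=0.00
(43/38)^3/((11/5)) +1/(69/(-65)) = -11803565/41647848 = -0.28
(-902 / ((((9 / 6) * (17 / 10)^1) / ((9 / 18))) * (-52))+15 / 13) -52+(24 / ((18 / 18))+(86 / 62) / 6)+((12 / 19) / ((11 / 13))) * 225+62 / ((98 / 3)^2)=497762005593 / 3437893459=144.79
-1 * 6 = -6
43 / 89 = 0.48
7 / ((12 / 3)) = 7 / 4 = 1.75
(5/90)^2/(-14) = -0.00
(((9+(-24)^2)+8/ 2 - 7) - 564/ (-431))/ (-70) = -125703/ 15085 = -8.33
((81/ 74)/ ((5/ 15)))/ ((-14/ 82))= -9963/ 518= -19.23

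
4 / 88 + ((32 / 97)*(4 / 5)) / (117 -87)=8683 / 160050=0.05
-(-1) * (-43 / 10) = -43 / 10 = -4.30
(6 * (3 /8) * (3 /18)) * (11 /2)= 33 /16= 2.06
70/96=0.73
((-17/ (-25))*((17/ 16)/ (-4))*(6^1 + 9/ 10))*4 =-19941/ 4000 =-4.99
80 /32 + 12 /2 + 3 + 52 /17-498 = -16437 /34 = -483.44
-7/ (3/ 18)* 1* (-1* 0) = 0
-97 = -97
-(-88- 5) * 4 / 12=31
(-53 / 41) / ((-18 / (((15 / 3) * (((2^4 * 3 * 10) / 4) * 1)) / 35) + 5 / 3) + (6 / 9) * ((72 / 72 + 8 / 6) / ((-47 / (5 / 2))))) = -448380 / 185197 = -2.42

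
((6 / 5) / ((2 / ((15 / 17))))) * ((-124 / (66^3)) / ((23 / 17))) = -31 / 183678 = -0.00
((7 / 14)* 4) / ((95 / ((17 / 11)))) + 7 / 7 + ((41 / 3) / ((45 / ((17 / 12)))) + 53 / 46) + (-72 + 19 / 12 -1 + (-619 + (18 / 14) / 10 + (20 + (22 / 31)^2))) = -3494996507945 / 5238543618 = -667.17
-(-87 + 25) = 62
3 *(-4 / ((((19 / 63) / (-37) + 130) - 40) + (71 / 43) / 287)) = -12328659 / 92462479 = -0.13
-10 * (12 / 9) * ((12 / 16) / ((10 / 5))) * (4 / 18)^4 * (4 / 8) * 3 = -40 / 2187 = -0.02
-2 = -2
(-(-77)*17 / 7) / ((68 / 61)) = 671 / 4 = 167.75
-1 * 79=-79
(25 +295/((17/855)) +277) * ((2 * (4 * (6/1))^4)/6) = 28461846528/17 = 1674226266.35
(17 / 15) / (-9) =-17 / 135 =-0.13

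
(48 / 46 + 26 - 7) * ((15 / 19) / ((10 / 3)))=4149 / 874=4.75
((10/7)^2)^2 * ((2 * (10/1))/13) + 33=1230029/31213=39.41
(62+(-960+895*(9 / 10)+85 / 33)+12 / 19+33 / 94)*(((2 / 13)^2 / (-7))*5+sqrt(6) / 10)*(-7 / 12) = -13105100 / 14940783+917357*sqrt(6) / 176814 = 11.83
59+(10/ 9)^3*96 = 46337/ 243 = 190.69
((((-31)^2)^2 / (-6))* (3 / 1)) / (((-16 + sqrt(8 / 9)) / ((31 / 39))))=28629151* sqrt(2) / 29848 + 85887453 / 3731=24376.42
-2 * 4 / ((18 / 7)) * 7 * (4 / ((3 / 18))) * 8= -12544 / 3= -4181.33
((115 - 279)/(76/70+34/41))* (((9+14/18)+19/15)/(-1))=5848199/6183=945.85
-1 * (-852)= 852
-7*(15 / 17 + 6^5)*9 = -8329041 / 17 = -489943.59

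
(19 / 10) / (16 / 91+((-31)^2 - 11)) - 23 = -23.00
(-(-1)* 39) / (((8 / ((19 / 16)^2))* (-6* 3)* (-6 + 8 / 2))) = 4693 / 24576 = 0.19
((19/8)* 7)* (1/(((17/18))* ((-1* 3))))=-399/68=-5.87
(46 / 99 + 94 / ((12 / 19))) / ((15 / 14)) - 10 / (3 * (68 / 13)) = 7003343 / 50490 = 138.71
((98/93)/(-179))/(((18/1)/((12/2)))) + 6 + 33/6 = 1148447/99882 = 11.50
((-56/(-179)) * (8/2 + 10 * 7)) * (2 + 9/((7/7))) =45584/179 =254.66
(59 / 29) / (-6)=-59 / 174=-0.34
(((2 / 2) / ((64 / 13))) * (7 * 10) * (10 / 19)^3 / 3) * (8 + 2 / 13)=231875 / 41154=5.63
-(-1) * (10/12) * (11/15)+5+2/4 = 55/9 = 6.11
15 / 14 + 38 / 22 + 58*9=524.80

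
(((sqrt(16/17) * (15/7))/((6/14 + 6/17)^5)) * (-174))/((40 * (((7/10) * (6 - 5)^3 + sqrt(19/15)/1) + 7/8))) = -1628335438520 * sqrt(17)/166822062877 + 1860954786880 * sqrt(4845)/4504195697679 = -11.49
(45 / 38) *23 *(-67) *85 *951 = -5605503075 / 38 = -147513238.82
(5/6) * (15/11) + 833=18351/22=834.14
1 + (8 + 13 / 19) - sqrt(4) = 146 / 19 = 7.68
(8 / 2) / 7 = 4 / 7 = 0.57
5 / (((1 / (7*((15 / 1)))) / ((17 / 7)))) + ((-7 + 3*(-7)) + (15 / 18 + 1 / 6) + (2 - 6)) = 1244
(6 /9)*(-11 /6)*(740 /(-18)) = 4070 /81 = 50.25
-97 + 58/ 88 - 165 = -11499/ 44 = -261.34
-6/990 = -1/165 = -0.01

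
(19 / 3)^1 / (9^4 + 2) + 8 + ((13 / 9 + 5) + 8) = 1325783 / 59067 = 22.45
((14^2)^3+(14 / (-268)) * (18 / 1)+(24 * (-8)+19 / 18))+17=9080409505 / 1206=7529361.12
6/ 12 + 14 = 29/ 2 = 14.50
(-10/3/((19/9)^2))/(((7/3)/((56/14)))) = -3240/2527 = -1.28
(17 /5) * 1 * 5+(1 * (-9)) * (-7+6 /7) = 506 /7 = 72.29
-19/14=-1.36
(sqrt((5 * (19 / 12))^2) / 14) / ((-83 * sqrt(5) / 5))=-95 * sqrt(5) / 13944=-0.02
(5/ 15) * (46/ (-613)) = -46/ 1839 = -0.03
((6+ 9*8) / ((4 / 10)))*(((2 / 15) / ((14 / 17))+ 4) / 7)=5681 / 49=115.94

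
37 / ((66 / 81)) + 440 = 10679 / 22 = 485.41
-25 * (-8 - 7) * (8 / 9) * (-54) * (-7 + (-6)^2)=-522000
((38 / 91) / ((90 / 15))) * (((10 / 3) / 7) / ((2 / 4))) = 380 / 5733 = 0.07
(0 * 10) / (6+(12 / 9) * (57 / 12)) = 0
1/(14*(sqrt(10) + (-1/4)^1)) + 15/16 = 0.96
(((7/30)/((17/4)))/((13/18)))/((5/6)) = 504/5525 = 0.09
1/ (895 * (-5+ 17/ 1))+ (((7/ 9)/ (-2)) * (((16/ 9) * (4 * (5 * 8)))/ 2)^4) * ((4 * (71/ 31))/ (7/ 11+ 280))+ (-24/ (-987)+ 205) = -705479907952687091449/ 135829378980540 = -5193868.32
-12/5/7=-12/35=-0.34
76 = 76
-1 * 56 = -56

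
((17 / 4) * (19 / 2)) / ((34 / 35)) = 665 / 16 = 41.56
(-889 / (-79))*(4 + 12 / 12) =4445 / 79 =56.27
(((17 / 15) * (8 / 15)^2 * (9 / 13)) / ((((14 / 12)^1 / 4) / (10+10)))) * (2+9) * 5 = 382976 / 455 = 841.71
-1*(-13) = 13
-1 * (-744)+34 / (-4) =1471 / 2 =735.50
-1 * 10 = -10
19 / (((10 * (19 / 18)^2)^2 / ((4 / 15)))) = 34992 / 857375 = 0.04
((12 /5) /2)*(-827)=-4962 /5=-992.40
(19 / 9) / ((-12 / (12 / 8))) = -19 / 72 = -0.26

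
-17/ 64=-0.27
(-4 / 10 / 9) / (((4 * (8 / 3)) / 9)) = -3 / 80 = -0.04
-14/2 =-7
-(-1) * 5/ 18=5/ 18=0.28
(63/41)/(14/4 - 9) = -126/451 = -0.28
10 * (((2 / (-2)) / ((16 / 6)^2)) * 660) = -7425 / 8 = -928.12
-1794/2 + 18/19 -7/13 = -221458/247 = -896.59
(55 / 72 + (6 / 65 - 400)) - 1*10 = -1914793 / 4680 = -409.14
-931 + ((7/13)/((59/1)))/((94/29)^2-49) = -23116820608/24830091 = -931.00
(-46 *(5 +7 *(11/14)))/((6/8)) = -644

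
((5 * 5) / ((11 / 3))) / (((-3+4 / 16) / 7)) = -2100 / 121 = -17.36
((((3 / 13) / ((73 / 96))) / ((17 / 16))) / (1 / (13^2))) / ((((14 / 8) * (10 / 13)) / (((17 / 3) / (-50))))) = -259584 / 63875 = -4.06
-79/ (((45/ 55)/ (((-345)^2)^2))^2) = -23685371629838827734375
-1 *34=-34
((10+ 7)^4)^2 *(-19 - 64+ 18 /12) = -1137048462883 /2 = -568524231441.50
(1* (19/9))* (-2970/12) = -1045/2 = -522.50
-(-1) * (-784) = -784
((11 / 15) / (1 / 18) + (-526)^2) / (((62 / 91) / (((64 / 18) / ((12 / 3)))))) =503574344 / 1395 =360985.19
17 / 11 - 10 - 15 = -258 / 11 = -23.45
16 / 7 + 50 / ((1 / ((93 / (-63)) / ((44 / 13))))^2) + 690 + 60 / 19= 5717798371 / 8110872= 704.95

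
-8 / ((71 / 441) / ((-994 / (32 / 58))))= 89523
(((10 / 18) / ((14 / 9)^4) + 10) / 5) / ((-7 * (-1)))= 77561 / 268912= 0.29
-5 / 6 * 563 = -2815 / 6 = -469.17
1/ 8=0.12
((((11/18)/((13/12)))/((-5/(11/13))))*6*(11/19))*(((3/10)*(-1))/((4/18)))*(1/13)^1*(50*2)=3.44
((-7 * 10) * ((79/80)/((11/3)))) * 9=-14931/88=-169.67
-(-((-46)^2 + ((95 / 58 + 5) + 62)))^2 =-16055170681 / 3364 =-4772642.89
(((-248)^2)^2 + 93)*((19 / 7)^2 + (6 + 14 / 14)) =2663050444736 / 49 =54347968259.92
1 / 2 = 0.50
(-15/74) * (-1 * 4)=30/37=0.81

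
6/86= 3/43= 0.07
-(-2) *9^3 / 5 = 1458 / 5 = 291.60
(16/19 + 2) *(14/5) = 756/95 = 7.96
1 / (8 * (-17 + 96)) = 0.00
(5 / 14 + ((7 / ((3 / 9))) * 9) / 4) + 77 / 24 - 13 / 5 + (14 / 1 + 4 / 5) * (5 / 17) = 750677 / 14280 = 52.57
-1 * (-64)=64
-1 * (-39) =39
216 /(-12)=-18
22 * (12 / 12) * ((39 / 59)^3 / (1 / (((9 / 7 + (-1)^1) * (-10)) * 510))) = -13311183600 / 1437653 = -9258.97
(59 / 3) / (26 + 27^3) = 59 / 59127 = 0.00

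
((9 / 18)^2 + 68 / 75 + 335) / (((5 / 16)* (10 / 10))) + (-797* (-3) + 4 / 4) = 1300388 / 375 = 3467.70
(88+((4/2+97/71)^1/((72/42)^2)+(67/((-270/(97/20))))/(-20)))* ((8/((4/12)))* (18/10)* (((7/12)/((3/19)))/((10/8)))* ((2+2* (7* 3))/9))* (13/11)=1182685585991/17971875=65807.58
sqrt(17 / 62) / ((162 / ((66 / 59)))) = 11 * sqrt(1054) / 98766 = 0.00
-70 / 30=-7 / 3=-2.33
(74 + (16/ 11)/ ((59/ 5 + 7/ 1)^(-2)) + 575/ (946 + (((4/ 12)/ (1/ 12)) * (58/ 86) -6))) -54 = 5960564911/ 11147400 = 534.70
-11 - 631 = -642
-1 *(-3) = 3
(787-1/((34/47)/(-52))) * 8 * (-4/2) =-233616/17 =-13742.12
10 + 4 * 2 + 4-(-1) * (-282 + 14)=-246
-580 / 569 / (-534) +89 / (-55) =-13505197 / 8355765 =-1.62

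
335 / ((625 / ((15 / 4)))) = 201 / 100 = 2.01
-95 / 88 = -1.08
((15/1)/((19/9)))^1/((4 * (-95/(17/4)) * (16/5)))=-2295/92416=-0.02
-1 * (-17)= 17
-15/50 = -3/10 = -0.30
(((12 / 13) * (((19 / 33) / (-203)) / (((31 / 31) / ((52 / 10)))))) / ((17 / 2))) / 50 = -0.00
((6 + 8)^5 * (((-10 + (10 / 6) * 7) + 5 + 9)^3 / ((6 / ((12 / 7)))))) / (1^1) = 15953857472 / 27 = 590883610.07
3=3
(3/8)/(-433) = -3/3464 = -0.00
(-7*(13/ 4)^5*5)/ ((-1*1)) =12995255/ 1024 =12690.68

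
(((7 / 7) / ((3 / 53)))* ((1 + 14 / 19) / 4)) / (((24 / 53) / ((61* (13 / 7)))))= 24502907 / 12768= 1919.09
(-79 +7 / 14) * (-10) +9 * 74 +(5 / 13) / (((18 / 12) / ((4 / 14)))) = 396143 / 273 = 1451.07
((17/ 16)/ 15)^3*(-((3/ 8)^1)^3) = -4913/ 262144000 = -0.00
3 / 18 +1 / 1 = 7 / 6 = 1.17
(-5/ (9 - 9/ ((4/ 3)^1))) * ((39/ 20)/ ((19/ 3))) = -13/ 19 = -0.68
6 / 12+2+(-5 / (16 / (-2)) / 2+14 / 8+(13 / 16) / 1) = 43 / 8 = 5.38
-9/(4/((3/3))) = -9/4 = -2.25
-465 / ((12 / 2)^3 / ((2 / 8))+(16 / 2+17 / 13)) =-6045 / 11353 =-0.53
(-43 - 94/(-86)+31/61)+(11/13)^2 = -40.68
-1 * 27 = -27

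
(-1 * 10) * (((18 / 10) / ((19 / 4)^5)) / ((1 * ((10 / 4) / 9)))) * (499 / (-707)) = 165556224 / 8753009965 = 0.02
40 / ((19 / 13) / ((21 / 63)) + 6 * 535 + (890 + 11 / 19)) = 4940 / 506963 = 0.01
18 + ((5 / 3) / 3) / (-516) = 83587 / 4644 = 18.00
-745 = -745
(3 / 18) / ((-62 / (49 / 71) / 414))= -3381 / 4402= -0.77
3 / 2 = 1.50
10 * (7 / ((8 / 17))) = 595 / 4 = 148.75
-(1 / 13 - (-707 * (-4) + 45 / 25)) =183932 / 65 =2829.72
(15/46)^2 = 225/2116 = 0.11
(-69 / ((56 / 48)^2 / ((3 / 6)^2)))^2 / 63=42849 / 16807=2.55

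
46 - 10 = 36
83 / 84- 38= -3109 / 84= -37.01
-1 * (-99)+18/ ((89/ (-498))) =-153/ 89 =-1.72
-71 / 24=-2.96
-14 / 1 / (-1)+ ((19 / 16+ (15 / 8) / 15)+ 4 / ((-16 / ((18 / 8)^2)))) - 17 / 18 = 7547 / 576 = 13.10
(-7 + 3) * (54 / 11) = -216 / 11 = -19.64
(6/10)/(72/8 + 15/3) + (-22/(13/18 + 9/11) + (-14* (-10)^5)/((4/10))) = 14944939199/4270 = 3499985.76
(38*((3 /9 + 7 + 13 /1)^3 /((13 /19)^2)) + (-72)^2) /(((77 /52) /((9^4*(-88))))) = -24396266491200 /91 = -268090840562.64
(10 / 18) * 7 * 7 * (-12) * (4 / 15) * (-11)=8624 / 9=958.22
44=44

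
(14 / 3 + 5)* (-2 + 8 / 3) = 58 / 9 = 6.44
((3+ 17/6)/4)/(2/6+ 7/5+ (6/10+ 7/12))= 1/2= 0.50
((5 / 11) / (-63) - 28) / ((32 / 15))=-97045 / 7392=-13.13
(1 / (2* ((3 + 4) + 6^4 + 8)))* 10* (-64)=-320 / 1311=-0.24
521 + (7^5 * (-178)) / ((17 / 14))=-41874187 / 17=-2463187.47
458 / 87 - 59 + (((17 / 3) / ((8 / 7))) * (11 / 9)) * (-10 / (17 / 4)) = -67.99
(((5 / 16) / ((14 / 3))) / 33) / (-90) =-1 / 44352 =-0.00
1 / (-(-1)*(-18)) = -1 / 18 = -0.06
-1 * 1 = -1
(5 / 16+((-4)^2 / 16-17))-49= -1035 / 16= -64.69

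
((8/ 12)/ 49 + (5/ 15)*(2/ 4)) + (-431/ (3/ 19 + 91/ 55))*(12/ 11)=-72176789/ 278418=-259.24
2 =2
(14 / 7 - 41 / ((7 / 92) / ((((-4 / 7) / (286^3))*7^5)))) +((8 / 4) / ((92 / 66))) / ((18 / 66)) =503221223 / 67256761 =7.48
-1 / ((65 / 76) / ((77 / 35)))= -836 / 325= -2.57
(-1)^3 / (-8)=0.12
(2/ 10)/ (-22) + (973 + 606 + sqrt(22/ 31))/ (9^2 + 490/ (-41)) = 41 * sqrt(682)/ 87761 + 7118459/ 311410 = 22.87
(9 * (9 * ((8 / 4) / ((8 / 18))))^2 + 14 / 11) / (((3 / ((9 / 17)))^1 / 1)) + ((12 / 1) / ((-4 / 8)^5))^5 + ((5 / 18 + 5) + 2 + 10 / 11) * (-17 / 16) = -449666170760078893 / 53856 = -8349416420827.37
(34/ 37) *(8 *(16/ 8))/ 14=272/ 259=1.05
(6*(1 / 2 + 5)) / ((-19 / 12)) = -396 / 19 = -20.84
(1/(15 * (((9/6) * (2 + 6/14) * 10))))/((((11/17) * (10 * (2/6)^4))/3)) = 189/2750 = 0.07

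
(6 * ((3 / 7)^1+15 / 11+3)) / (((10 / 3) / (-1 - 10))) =-3321 / 35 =-94.89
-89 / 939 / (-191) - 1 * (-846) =151729343 / 179349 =846.00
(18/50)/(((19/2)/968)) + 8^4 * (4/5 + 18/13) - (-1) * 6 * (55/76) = 111016729/12350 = 8989.21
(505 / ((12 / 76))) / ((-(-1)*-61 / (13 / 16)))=-124735 / 2928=-42.60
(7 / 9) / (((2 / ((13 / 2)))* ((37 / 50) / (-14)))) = -15925 / 333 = -47.82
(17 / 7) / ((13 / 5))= 85 / 91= 0.93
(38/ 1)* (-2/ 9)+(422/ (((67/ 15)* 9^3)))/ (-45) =-1237778/ 146529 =-8.45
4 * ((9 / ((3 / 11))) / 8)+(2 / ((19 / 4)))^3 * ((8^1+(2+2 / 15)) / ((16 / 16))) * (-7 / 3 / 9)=4767421 / 292410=16.30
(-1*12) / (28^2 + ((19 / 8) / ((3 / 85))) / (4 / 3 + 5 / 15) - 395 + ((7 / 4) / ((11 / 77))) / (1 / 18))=-32 / 1733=-0.02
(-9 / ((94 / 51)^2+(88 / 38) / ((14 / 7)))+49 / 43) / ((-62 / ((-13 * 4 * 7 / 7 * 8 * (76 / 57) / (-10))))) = 1683751472 / 2250497235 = 0.75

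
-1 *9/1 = -9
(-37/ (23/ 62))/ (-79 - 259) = 1147/ 3887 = 0.30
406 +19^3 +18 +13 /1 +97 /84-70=607081 /84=7227.15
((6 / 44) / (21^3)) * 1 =1 / 67914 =0.00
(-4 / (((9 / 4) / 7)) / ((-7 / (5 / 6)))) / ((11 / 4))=160 / 297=0.54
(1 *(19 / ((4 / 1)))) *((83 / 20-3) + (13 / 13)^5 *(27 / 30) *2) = 1121 / 80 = 14.01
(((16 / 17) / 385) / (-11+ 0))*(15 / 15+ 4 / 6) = -0.00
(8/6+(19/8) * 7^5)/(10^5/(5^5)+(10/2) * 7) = 958031/1608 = 595.79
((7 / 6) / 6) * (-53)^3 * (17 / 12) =-17716363 / 432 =-41010.10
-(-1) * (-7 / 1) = -7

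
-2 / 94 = -1 / 47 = -0.02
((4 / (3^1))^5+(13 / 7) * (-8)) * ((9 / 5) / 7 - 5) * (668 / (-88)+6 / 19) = -4569503912 / 12442815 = -367.24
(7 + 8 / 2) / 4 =11 / 4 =2.75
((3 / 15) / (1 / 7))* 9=63 / 5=12.60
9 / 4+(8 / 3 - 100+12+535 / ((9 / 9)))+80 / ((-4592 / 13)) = 1555621 / 3444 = 451.69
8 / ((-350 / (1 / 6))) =-2 / 525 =-0.00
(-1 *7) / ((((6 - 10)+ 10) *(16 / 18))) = -21 / 16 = -1.31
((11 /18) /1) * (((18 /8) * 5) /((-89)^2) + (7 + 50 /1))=6622121 /190104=34.83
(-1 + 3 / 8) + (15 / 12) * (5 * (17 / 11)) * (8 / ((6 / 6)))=6745 / 88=76.65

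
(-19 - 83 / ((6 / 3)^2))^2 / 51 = 8427 / 272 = 30.98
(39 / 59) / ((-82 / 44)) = -0.35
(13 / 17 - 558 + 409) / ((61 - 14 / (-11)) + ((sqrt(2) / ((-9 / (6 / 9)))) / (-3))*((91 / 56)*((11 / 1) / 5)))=-24916316040000 / 10467147701407 + 35318883600*sqrt(2) / 10467147701407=-2.38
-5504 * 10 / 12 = -13760 / 3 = -4586.67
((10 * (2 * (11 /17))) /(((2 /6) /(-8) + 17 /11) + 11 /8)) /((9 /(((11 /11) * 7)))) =3388 /969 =3.50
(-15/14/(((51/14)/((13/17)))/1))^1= -0.22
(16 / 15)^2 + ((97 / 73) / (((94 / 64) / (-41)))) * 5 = -142293664 / 771975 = -184.32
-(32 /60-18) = 262 /15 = 17.47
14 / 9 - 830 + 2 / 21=-52186 / 63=-828.35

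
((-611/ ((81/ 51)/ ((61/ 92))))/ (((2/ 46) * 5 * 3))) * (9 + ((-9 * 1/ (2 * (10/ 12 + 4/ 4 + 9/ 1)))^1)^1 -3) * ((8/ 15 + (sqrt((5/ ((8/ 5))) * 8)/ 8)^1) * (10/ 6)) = -819741241/ 194400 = -4216.78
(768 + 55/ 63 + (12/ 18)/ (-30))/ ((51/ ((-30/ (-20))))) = 121094/ 5355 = 22.61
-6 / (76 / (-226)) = 339 / 19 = 17.84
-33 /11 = -3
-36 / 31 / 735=-12 / 7595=-0.00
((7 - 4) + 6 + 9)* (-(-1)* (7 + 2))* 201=32562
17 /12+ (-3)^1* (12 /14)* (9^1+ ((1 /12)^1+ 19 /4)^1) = -2869 /84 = -34.15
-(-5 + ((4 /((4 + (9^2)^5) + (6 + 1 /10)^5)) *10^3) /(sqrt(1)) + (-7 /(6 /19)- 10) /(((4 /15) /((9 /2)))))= 3056173927469078265 /5578868561540816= 547.81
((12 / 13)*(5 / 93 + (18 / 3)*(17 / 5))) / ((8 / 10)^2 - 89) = -190220 / 890227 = -0.21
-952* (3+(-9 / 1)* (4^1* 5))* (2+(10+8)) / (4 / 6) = 5055120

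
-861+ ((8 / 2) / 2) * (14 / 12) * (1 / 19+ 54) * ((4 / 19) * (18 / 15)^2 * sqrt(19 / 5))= -861+ 345072 * sqrt(95) / 45125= -786.47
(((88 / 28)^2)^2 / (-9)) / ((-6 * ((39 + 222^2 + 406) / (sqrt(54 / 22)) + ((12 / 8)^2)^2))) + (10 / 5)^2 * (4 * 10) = 160.00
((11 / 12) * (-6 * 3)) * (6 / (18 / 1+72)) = -11 / 10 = -1.10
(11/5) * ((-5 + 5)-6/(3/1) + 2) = 0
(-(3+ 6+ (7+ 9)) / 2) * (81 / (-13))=2025 / 26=77.88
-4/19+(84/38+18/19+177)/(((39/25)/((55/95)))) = 312787/4693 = 66.65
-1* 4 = -4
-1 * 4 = -4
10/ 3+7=31/ 3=10.33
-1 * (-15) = 15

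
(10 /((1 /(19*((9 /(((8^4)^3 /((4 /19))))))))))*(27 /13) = 1215 /111669149696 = 0.00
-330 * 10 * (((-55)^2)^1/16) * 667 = -416145468.75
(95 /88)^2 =9025 /7744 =1.17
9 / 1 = 9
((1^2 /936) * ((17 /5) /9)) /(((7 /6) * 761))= 17 /37395540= 0.00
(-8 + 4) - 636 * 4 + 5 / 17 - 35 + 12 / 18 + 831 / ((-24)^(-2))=24279772 / 51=476073.96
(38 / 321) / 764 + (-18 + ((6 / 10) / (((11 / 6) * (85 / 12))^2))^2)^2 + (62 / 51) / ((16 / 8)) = 14531147335746059813504540410529777 / 44765279418406363210952636718750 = 324.61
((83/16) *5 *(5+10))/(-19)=-6225/304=-20.48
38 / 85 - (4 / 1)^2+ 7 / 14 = -2559 / 170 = -15.05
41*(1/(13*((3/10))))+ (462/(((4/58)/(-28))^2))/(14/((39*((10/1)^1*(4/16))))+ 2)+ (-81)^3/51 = 447396133963/12597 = 35516085.89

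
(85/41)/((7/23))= 1955/287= 6.81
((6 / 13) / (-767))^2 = 36 / 99420841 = 0.00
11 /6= 1.83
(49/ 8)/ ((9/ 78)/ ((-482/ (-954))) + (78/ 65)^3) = 19189625/ 6129324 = 3.13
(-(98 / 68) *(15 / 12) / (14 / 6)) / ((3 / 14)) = -245 / 68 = -3.60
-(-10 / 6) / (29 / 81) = 135 / 29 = 4.66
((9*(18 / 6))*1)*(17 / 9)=51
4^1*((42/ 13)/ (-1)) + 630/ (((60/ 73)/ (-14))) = -139671/ 13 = -10743.92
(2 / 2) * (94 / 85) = 94 / 85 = 1.11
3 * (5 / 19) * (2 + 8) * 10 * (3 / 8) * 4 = 2250 / 19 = 118.42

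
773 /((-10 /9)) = -6957 /10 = -695.70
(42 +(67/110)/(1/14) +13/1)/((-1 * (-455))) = 3494/25025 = 0.14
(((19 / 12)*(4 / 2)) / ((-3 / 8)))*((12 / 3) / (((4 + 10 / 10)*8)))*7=-266 / 45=-5.91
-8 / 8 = -1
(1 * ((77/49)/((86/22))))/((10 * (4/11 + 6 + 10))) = 1331/541800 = 0.00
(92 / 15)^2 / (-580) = -2116 / 32625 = -0.06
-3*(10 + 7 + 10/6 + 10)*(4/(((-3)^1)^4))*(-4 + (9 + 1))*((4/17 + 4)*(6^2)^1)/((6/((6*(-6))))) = 396288/17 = 23311.06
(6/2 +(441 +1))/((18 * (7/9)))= 31.79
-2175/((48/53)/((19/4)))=-730075/64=-11407.42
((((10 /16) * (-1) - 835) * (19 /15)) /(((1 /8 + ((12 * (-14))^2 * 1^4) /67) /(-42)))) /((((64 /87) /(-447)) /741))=-343322949303243 /7227488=-47502389.39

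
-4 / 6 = -2 / 3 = -0.67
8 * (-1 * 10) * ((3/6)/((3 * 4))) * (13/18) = -65/27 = -2.41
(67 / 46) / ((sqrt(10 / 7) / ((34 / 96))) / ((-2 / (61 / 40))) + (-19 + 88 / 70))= -0.07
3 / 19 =0.16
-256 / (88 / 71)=-2272 / 11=-206.55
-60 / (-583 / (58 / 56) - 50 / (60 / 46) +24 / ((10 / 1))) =26100 / 260491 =0.10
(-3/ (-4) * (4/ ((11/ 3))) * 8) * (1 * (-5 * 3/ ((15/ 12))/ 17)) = -864/ 187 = -4.62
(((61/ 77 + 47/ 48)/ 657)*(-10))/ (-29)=32735/ 35209944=0.00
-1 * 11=-11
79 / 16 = 4.94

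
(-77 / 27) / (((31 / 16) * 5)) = -1232 / 4185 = -0.29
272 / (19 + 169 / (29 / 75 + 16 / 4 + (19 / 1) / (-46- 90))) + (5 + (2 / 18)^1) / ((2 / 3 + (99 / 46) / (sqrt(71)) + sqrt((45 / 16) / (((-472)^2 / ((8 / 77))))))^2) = 11782768 / 2546861 + 648120323492916736 / (14697 * sqrt(770) + 10794168 * sqrt(71) + 237399008)^2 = 10.62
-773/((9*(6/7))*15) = -5411/810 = -6.68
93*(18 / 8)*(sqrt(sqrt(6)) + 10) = 837*6^(1 / 4) / 4 + 4185 / 2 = 2419.99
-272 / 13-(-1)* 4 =-220 / 13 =-16.92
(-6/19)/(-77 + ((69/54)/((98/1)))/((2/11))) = 21168/5156657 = 0.00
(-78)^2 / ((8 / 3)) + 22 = 4607 / 2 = 2303.50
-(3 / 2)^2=-9 / 4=-2.25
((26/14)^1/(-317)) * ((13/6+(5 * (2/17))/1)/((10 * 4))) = -3653/9053520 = -0.00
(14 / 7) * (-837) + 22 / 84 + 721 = -40015 / 42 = -952.74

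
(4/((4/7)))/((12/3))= 7/4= 1.75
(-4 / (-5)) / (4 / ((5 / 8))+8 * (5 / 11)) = 11 / 138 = 0.08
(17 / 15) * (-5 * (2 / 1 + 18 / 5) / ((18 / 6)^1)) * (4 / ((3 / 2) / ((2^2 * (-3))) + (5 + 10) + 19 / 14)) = -2.61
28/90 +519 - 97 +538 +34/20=86581/90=962.01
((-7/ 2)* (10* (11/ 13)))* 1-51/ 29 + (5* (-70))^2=46170672/ 377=122468.63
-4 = -4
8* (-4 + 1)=-24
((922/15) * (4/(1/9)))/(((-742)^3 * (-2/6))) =4149/255324055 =0.00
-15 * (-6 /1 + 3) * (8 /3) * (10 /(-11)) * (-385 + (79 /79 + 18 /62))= 14274000 /341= 41859.24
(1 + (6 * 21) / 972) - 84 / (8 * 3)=-64 / 27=-2.37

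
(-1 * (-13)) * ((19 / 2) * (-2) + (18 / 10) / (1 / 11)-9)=-533 / 5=-106.60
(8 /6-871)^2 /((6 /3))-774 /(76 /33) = 64607900 /171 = 377823.98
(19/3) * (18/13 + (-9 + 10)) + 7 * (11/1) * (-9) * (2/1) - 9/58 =-3101321/2262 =-1371.05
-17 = -17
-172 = -172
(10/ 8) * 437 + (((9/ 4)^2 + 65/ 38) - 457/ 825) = 138559247/ 250800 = 552.47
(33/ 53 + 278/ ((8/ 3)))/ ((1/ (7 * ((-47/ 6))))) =-2438219/ 424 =-5750.52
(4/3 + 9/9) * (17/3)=119/9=13.22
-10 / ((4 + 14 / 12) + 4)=-1.09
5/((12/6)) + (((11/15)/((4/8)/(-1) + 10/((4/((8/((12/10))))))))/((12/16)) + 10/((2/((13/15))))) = 6687/970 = 6.89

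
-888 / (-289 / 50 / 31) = 1376400 / 289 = 4762.63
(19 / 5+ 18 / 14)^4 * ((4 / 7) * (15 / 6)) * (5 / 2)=1003875856 / 420175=2389.19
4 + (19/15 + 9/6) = 203/30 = 6.77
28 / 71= 0.39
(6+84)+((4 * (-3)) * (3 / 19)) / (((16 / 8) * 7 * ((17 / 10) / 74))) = 190170 / 2261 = 84.11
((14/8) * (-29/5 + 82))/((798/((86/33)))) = 5461/12540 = 0.44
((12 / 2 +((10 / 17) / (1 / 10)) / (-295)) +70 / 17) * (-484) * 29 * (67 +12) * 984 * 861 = -9514640714439168 / 1003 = -9486182167935.36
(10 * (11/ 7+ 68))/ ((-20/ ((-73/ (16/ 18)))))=319959/ 112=2856.78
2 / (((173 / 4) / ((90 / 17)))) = 0.24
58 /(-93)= -58 /93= -0.62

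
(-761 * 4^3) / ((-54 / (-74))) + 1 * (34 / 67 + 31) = -120680219 / 1809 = -66711.01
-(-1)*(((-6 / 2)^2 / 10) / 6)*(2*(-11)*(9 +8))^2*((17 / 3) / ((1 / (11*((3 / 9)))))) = 6539203 / 15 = 435946.87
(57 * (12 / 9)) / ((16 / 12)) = 57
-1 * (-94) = 94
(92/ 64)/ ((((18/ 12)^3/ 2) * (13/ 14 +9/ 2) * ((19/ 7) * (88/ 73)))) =82271/ 1715472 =0.05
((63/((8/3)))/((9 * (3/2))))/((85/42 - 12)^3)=-129654/73560059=-0.00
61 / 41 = 1.49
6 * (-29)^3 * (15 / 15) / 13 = -11256.46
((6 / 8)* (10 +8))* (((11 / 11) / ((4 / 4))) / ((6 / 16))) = 36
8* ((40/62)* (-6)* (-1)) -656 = -19376/31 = -625.03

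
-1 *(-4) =4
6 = 6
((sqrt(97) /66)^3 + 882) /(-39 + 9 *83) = 97 *sqrt(97) /203547168 + 147 /118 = 1.25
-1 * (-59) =59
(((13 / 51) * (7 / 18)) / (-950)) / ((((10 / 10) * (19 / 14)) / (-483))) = 102557 / 2761650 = 0.04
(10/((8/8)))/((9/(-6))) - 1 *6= -38/3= -12.67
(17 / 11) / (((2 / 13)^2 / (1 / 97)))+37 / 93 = 425105 / 396924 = 1.07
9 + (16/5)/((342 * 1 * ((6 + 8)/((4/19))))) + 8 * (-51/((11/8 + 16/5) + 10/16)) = -69.46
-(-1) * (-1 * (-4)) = 4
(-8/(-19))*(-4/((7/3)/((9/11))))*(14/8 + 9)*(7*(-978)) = 9083664/209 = 43462.51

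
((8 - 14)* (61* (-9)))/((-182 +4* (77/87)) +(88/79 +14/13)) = -147157803/7874726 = -18.69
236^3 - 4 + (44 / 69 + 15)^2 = 62580948013 / 4761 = 13144496.54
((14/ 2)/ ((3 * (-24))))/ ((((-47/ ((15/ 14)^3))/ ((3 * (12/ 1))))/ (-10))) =-16875/ 18424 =-0.92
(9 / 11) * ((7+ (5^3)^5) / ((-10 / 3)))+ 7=-7490678261.76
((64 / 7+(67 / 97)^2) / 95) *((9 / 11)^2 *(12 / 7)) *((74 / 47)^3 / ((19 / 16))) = 3992968553329152 / 10454317821169915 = 0.38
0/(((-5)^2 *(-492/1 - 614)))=0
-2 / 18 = -1 / 9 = -0.11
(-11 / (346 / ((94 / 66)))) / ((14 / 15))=-235 / 4844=-0.05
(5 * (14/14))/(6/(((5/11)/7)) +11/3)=75/1441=0.05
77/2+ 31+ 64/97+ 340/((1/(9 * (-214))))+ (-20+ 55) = -127018559/194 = -654734.84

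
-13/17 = -0.76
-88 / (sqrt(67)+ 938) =-1232 / 13131+ 88*sqrt(67) / 879777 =-0.09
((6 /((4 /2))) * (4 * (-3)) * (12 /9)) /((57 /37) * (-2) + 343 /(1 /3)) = -592 /12653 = -0.05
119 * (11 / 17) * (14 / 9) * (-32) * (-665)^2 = -15254993600 / 9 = -1694999288.89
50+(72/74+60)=4106/37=110.97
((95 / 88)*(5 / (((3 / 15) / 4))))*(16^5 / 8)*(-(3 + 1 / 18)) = -389120000 / 9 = -43235555.56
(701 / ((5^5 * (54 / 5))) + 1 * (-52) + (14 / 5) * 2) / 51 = -1565299 / 1721250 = -0.91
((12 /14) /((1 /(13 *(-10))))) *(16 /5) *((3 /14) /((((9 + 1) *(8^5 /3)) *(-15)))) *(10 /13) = 9 /250880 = 0.00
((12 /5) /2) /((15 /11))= 0.88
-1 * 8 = -8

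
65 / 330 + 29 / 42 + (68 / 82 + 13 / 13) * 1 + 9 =110969 / 9471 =11.72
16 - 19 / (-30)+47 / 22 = 3097 / 165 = 18.77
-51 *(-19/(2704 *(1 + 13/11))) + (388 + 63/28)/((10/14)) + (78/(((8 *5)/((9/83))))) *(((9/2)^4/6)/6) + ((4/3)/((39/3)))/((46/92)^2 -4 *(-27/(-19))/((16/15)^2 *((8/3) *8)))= 36826913135641/66306190080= 555.41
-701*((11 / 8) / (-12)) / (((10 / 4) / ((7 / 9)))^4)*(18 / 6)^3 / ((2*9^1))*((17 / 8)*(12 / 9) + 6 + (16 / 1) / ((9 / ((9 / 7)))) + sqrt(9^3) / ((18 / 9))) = 1367399341 / 49207500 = 27.79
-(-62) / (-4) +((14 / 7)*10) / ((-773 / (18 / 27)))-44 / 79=-5889623 / 366402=-16.07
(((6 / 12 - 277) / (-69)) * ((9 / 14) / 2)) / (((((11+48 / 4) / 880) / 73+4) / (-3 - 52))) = -34890350 / 1970203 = -17.71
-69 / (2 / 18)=-621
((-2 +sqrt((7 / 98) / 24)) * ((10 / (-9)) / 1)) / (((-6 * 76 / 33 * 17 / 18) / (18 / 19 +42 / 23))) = -66660 / 141151 +5555 * sqrt(21) / 1976114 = -0.46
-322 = -322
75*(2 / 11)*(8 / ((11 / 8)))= 9600 / 121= 79.34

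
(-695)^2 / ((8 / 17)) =8211425 / 8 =1026428.12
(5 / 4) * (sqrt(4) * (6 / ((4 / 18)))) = 135 / 2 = 67.50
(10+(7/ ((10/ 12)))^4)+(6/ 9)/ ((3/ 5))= 28067764/ 5625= 4989.82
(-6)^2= 36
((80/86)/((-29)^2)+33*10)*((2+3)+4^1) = 107404470/36163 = 2970.01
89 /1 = 89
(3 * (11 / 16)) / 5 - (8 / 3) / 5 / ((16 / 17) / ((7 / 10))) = 0.02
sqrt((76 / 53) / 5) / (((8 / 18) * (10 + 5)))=3 * sqrt(5035) / 2650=0.08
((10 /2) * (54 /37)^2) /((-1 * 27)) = -540 /1369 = -0.39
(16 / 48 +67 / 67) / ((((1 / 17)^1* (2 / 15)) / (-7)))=-1190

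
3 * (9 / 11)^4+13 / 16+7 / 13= 8208185 / 3045328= 2.70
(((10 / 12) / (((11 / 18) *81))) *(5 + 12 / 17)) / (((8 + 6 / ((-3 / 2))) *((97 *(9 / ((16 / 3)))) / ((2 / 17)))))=40 / 2317491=0.00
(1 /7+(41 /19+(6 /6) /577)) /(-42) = -176695 /3223122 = -0.05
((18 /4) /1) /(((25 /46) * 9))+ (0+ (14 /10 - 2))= 8 /25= 0.32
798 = 798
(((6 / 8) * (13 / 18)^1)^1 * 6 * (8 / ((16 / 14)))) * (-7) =-637 / 4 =-159.25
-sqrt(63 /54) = -sqrt(42) /6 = -1.08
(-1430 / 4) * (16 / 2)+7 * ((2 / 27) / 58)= -2239373 / 783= -2859.99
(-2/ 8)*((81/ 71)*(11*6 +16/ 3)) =-2889/ 142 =-20.35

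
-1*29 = -29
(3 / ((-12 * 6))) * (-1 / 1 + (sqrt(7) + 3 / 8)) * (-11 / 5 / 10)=-11 / 1920 + 11 * sqrt(7) / 1200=0.02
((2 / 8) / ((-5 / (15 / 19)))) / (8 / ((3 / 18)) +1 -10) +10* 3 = 29639 / 988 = 30.00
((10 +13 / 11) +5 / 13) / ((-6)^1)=-827 / 429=-1.93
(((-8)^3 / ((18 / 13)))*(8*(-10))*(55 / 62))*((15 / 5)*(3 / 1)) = 7321600 / 31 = 236180.65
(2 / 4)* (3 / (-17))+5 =167 / 34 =4.91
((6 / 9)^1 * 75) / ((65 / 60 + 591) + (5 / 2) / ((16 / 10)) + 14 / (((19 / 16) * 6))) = 0.08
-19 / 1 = -19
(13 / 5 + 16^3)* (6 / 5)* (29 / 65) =3565782 / 1625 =2194.33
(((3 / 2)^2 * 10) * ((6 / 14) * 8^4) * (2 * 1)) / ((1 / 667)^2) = 246005821440 / 7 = 35143688777.14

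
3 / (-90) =-1 / 30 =-0.03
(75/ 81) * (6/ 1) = 50/ 9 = 5.56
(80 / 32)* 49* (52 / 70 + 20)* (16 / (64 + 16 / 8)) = 616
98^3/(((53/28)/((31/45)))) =816954656/2385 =342538.64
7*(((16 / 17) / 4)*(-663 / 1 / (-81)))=13.48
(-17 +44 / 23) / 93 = -347 / 2139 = -0.16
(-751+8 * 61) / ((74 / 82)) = -10783 / 37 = -291.43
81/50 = 1.62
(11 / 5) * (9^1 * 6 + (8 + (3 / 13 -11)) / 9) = 7678 / 65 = 118.12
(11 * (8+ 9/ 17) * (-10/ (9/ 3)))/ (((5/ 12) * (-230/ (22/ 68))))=7018/ 6647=1.06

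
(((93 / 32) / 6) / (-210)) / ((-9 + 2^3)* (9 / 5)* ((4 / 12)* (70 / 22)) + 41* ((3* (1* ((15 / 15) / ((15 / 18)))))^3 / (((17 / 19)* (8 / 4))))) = -144925 / 67045652352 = -0.00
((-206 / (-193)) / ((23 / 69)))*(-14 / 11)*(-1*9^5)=510891948 / 2123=240646.23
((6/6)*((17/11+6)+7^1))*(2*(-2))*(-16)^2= -14894.55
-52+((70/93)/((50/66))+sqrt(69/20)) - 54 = -16276/155+sqrt(345)/10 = -103.15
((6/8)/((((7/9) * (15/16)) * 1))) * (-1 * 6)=-216/35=-6.17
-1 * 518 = -518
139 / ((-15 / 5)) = -139 / 3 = -46.33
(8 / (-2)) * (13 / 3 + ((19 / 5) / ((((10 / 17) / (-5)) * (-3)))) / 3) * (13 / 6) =-9269 / 135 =-68.66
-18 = -18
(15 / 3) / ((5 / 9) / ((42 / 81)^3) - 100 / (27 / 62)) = -74088 / 3343511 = -0.02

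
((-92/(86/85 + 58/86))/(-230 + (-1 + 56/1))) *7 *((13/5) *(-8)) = -6994208/154075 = -45.39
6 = 6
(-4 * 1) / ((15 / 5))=-4 / 3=-1.33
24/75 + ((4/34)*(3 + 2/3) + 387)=494383/1275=387.75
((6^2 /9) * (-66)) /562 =-132 /281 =-0.47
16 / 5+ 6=46 / 5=9.20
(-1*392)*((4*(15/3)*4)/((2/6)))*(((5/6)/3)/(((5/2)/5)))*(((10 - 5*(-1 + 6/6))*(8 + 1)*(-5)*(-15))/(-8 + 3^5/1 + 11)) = -58800000/41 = -1434146.34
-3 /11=-0.27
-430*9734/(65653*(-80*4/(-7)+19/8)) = -33484960/25257647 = -1.33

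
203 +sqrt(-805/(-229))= sqrt(184345)/229 +203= 204.87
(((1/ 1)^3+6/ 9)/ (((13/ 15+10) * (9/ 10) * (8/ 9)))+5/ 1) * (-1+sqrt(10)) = 11.23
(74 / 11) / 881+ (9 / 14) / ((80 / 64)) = 177028 / 339185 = 0.52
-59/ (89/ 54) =-3186/ 89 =-35.80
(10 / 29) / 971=10 / 28159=0.00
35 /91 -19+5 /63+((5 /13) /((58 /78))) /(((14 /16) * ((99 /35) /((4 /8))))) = -4815439 /261261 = -18.43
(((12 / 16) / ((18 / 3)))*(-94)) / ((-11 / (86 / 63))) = 2021 / 1386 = 1.46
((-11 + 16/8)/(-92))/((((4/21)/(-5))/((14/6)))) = -2205/368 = -5.99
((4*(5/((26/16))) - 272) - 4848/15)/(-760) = 4736/6175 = 0.77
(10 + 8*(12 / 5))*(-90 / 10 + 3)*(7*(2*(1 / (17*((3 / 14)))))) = -57232 / 85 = -673.32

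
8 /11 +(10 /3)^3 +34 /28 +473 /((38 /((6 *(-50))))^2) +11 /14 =3165085910 /107217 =29520.37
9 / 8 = 1.12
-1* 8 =-8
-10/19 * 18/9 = -20/19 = -1.05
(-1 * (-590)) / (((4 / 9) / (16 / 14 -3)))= -34515 / 14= -2465.36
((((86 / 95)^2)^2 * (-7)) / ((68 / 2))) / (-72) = 23931607 / 12461945625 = 0.00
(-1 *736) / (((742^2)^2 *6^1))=-23 / 56835134643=-0.00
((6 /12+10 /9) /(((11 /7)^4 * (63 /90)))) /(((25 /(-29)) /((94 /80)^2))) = -637214767 /1054152000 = -0.60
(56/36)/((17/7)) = 98/153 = 0.64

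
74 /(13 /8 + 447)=16 /97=0.16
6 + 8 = 14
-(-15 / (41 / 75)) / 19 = 1125 / 779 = 1.44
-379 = -379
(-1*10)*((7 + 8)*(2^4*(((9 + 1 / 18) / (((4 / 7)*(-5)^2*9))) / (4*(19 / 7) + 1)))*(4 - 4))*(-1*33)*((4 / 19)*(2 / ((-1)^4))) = 0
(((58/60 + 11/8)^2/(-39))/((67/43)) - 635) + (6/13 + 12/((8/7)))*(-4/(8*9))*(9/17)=-406449570491/639662400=-635.41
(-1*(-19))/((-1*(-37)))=19/37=0.51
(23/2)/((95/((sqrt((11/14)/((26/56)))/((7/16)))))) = 184 * sqrt(286)/8645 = 0.36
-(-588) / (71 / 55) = 32340 / 71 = 455.49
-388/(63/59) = -22892/63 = -363.37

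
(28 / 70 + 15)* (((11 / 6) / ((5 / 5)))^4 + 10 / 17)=20162989 / 110160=183.03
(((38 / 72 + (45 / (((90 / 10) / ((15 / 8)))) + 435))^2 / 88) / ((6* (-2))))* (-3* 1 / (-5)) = -1026113089 / 9123840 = -112.47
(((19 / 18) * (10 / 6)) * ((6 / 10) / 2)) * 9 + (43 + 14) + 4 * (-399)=-6137 / 4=-1534.25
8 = 8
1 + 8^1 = 9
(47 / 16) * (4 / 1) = 47 / 4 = 11.75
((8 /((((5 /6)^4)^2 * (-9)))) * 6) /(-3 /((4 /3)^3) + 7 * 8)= -573308928 /1368359375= -0.42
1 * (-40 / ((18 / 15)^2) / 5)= -50 / 9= -5.56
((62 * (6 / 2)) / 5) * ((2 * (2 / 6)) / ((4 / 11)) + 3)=899 / 5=179.80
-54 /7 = -7.71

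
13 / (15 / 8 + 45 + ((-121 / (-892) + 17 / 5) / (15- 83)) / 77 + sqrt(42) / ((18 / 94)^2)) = -55905276616272634320 / 2664216296295297072761 + 32525836398312364800*sqrt(42) / 2664216296295297072761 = 0.06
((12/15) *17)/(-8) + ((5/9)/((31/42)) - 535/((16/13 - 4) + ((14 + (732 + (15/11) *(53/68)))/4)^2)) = -3633942229141253/3774933269958090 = -0.96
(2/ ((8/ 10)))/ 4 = 5/ 8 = 0.62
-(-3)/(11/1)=3/11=0.27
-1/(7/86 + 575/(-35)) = 602/9841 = 0.06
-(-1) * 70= 70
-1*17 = -17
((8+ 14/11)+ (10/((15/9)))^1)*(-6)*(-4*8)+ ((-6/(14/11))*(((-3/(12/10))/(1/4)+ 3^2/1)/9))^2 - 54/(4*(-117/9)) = 370012879/126126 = 2933.68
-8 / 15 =-0.53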